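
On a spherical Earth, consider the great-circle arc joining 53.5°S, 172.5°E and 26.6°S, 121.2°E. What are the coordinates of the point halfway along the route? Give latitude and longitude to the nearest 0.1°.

Convert each endpoint to a unit vector on the sphere (x = cos φ cos λ, y = cos φ sin λ, z = sin φ).
The central angle between the endpoints is δ = arccos(p₁·p₂) ≈ 0.806 rad (46.2°).
Interpolate at f = 1/2 with slerp weights a = sin((1−f)δ)/sin δ ≈ 0.544, b = sin(fδ)/sin δ ≈ 0.544.
p = a·p₁ + b·p₂ ≈ (-0.572, 0.458, -0.680); φ = arcsin(p_z) ≈ -42.87°, λ = atan2(p_y, p_x) ≈ 141.34°.

≈ 42.9°S, 141.3°E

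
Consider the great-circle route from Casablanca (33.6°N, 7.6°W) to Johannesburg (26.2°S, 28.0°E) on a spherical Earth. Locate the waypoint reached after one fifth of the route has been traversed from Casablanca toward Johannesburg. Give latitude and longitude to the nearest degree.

≈ 22°N, 1°E

Convert each endpoint to a unit vector on the sphere (x = cos φ cos λ, y = cos φ sin λ, z = sin φ).
The central angle between the endpoints is δ = arccos(p₁·p₂) ≈ 1.199 rad (68.7°).
Interpolate at f = 1/5 with slerp weights a = sin((1−f)δ)/sin δ ≈ 0.879, b = sin(fδ)/sin δ ≈ 0.255.
p = a·p₁ + b·p₂ ≈ (0.927, 0.011, 0.374); φ = arcsin(p_z) ≈ 21.95°, λ = atan2(p_y, p_x) ≈ 0.65°.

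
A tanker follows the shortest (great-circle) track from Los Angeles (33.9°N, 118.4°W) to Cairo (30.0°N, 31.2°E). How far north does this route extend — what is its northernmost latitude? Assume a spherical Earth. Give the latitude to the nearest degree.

≈ 67°N

The great circle lies in the plane with unit normal n̂ = (p₁ × p₂)/|p₁ × p₂|.
Here n̂_z ≈ +0.387; the vertex latitude is φ_max = arccos|n̂_z| ≈ 67.2°.
Check via Clairaut: cos φ_max = |cos φ₁| · sin C = cos(33.9°)·sin(27.8°) ≈ 0.387, again giving ≈ 67.2°.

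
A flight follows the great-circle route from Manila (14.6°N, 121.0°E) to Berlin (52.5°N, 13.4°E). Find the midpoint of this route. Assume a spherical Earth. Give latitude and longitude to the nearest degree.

≈ (47°N, 84°E)

Convert each endpoint to a unit vector on the sphere (x = cos φ cos λ, y = cos φ sin λ, z = sin φ).
The central angle between the endpoints is δ = arccos(p₁·p₂) ≈ 1.549 rad (88.7°).
Interpolate at f = 1/2 with slerp weights a = sin((1−f)δ)/sin δ ≈ 0.700, b = sin(fδ)/sin δ ≈ 0.700.
p = a·p₁ + b·p₂ ≈ (0.066, 0.679, 0.731); φ = arcsin(p_z) ≈ 46.99°, λ = atan2(p_y, p_x) ≈ 84.48°.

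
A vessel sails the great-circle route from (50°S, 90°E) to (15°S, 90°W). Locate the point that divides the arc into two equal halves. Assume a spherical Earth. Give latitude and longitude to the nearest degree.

Write both endpoints as unit vectors p₁, p₂ with components (cos φ cos λ, cos φ sin λ, sin φ).
The central angle between the endpoints is δ = arccos(p₁·p₂) ≈ 2.007 rad (115.0°).
Interpolate at f = 1/2 with slerp weights a = sin((1−f)δ)/sin δ ≈ 0.931, b = sin(fδ)/sin δ ≈ 0.931.
p = a·p₁ + b·p₂ ≈ (0.000, -0.301, -0.954); φ = arcsin(p_z) ≈ -72.50°, λ = atan2(p_y, p_x) ≈ -90.00°.

≈ (72°S, 90°W)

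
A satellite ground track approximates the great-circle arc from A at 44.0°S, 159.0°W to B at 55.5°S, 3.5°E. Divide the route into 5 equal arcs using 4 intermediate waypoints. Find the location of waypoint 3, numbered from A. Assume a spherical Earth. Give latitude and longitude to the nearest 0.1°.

≈ 82.5°S, 59.7°W

Convert each endpoint to a unit vector on the sphere (x = cos φ cos λ, y = cos φ sin λ, z = sin φ).
The central angle between the endpoints is δ = arccos(p₁·p₂) ≈ 1.386 rad (79.4°).
Interpolate at f = 3/5 with slerp weights a = sin((1−f)δ)/sin δ ≈ 0.536, b = sin(fδ)/sin δ ≈ 0.752.
p = a·p₁ + b·p₂ ≈ (0.065, -0.112, -0.992); φ = arcsin(p_z) ≈ -82.55°, λ = atan2(p_y, p_x) ≈ -59.74°.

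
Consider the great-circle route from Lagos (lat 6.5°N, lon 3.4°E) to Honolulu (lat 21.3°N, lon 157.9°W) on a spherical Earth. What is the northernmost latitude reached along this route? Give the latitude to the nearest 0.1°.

≈ 57.3°N

The great circle lies in the plane with unit normal n̂ = (p₁ × p₂)/|p₁ × p₂|.
Here n̂_z ≈ -0.540; the vertex latitude is φ_max = arccos|n̂_z| ≈ 57.3°.
Check via Clairaut: cos φ_max = |cos φ₁| · sin C = cos(6.5°)·sin(33.0°) ≈ 0.540, again giving ≈ 57.3°.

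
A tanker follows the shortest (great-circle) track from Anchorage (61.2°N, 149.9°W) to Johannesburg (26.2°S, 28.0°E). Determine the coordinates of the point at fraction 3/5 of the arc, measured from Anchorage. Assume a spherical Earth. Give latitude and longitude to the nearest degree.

≈ 32°N, 26°E

The haversine formula gives a central angle δ ≈ 2.530 rad (145.0°) between the endpoints.
Interpolate at f = 3/5 with slerp weights a = sin((1−f)δ)/sin δ ≈ 1.477, b = sin(fδ)/sin δ ≈ 1.740.
p = a·p₁ + b·p₂ ≈ (0.763, 0.376, 0.526); φ = arcsin(p_z) ≈ 31.76°, λ = atan2(p_y, p_x) ≈ 26.24°.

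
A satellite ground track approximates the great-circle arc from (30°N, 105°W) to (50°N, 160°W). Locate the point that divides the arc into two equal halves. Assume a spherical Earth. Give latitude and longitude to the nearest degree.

≈ (43°N, 128°W)

Convert each endpoint to a unit vector on the sphere (x = cos φ cos λ, y = cos φ sin λ, z = sin φ).
The central angle between the endpoints is δ = arccos(p₁·p₂) ≈ 0.792 rad (45.4°).
Interpolate at f = 1/2 with slerp weights a = sin((1−f)δ)/sin δ ≈ 0.542, b = sin(fδ)/sin δ ≈ 0.542.
p = a·p₁ + b·p₂ ≈ (-0.449, -0.573, 0.686); φ = arcsin(p_z) ≈ 43.33°, λ = atan2(p_y, p_x) ≈ -128.10°.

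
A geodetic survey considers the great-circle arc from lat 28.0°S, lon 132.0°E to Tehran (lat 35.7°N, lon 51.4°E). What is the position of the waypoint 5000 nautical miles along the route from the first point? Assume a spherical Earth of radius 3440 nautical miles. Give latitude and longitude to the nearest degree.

≈ lat 27°N, lon 67°E

The haversine formula gives a central angle δ ≈ 1.728 rad (99.0°) between the endpoints. The total great-circle distance is δ·R ≈ 1.728 × 3440 ≈ 5945 nmi, so the target fraction is f = 5000/5945 ≈ 0.841.
Interpolate at f ≈ 0.841 with slerp weights a = sin((1−f)δ)/sin δ ≈ 0.275, b = sin(fδ)/sin δ ≈ 1.006.
p = a·p₁ + b·p₂ ≈ (0.347, 0.818, 0.458); φ = arcsin(p_z) ≈ 27.25°, λ = atan2(p_y, p_x) ≈ 67.02°.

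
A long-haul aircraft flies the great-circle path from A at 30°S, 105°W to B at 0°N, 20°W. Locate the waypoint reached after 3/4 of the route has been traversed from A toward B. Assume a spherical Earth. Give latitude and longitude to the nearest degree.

≈ 11°S, 39°W

The haversine formula gives a central angle δ ≈ 1.495 rad (85.7°) between the endpoints.
Interpolate at f = 3/4 with slerp weights a = sin((1−f)δ)/sin δ ≈ 0.366, b = sin(fδ)/sin δ ≈ 0.903.
p = a·p₁ + b·p₂ ≈ (0.767, -0.615, -0.183); φ = arcsin(p_z) ≈ -10.55°, λ = atan2(p_y, p_x) ≈ -38.75°.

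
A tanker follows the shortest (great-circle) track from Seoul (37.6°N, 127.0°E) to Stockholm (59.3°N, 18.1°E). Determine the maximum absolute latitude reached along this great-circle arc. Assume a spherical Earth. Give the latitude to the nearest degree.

The great circle lies in the plane with unit normal n̂ = (p₁ × p₂)/|p₁ × p₂|.
Here n̂_z ≈ -0.416; the vertex latitude is φ_max = arccos|n̂_z| ≈ 65.4°.

≈ 65°N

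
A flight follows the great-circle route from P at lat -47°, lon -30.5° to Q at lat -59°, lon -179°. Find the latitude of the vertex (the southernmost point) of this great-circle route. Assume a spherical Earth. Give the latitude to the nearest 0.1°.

≈ -78.8°

The great circle lies in the plane with unit normal n̂ = (p₁ × p₂)/|p₁ × p₂|.
Here n̂_z ≈ -0.194; the vertex latitude is φ_max = arccos|n̂_z| ≈ 78.8°.
Check via Clairaut: cos φ_max = |cos φ₁| · sin C = cos(47.0°)·sin(163.5°) ≈ 0.194, again giving ≈ 78.8°.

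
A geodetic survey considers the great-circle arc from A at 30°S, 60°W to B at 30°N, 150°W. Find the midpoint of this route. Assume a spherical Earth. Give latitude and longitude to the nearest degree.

Write both endpoints as unit vectors p₁, p₂ with components (cos φ cos λ, cos φ sin λ, sin φ).
The central angle between the endpoints is δ = arccos(p₁·p₂) ≈ 1.823 rad (104.5°).
Interpolate at f = 1/2 with slerp weights a = sin((1−f)δ)/sin δ ≈ 0.816, b = sin(fδ)/sin δ ≈ 0.816.
p = a·p₁ + b·p₂ ≈ (-0.259, -0.966, 0.000); φ = arcsin(p_z) ≈ 0.00°, λ = atan2(p_y, p_x) ≈ -105.00°.

≈ 0°N, 105°W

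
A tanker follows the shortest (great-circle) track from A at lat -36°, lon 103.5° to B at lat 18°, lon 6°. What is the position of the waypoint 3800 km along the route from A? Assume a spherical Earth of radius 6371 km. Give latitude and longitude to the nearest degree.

From cos δ = sin φ₁ sin φ₂ + cos φ₁ cos φ₂ cos Δλ, the central angle is δ ≈ 1.857 rad (106.4°). The total great-circle distance is δ·R ≈ 1.857 × 6371 ≈ 11829 km, so the target fraction is f = 3800/11829 ≈ 0.321.
Interpolate at f ≈ 0.321 with slerp weights a = sin((1−f)δ)/sin δ ≈ 0.992, b = sin(fδ)/sin δ ≈ 0.585.
p = a·p₁ + b·p₂ ≈ (0.366, 0.839, -0.402); φ = arcsin(p_z) ≈ -23.73°, λ = atan2(p_y, p_x) ≈ 66.41°.

≈ lat -24°, lon 66°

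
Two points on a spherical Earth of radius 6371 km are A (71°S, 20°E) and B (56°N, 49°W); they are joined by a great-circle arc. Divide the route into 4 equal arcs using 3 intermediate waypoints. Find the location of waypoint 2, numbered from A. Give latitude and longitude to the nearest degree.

≈ (9°S, 25°W)

The haversine formula gives a central angle δ ≈ 2.373 rad (135.9°) between the endpoints.
Interpolate at f = 2/4 with slerp weights a = sin((1−f)δ)/sin δ ≈ 1.333, b = sin(fδ)/sin δ ≈ 1.333.
p = a·p₁ + b·p₂ ≈ (0.897, -0.414, -0.155); φ = arcsin(p_z) ≈ -8.93°, λ = atan2(p_y, p_x) ≈ -24.79°.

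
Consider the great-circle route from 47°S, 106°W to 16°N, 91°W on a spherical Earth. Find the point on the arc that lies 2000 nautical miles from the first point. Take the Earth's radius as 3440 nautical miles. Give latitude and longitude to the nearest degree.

Convert each endpoint to a unit vector on the sphere (x = cos φ cos λ, y = cos φ sin λ, z = sin φ).
The central angle between the endpoints is δ = arccos(p₁·p₂) ≈ 1.124 rad (64.4°). The total great-circle distance is δ·R ≈ 1.124 × 3440 ≈ 3868 nmi, so the target fraction is f = 2000/3868 ≈ 0.517.
Interpolate at f ≈ 0.517 with slerp weights a = sin((1−f)δ)/sin δ ≈ 0.573, b = sin(fδ)/sin δ ≈ 0.609.
p = a·p₁ + b·p₂ ≈ (-0.118, -0.961, -0.251); φ = arcsin(p_z) ≈ -14.55°, λ = atan2(p_y, p_x) ≈ -97.00°.

≈ 15°S, 97°W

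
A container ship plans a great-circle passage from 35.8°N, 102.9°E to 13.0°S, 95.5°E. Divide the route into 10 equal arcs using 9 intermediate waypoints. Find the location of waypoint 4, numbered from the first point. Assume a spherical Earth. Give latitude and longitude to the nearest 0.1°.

The haversine formula gives a central angle δ ≈ 0.860 rad (49.3°) between the endpoints.
Interpolate at f = 4/10 with slerp weights a = sin((1−f)δ)/sin δ ≈ 0.651, b = sin(fδ)/sin δ ≈ 0.445.
p = a·p₁ + b·p₂ ≈ (-0.159, 0.946, 0.281); φ = arcsin(p_z) ≈ 16.31°, λ = atan2(p_y, p_x) ≈ 99.56°.

≈ 16.3°N, 99.6°E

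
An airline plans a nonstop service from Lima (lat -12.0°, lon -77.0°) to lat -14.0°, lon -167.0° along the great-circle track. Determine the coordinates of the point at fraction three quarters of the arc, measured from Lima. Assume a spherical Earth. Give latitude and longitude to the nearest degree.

≈ lat -17°, lon -145°

The haversine formula gives a central angle δ ≈ 1.520 rad (87.1°) between the endpoints.
Interpolate at f = 3/4 with slerp weights a = sin((1−f)δ)/sin δ ≈ 0.372, b = sin(fδ)/sin δ ≈ 0.910.
p = a·p₁ + b·p₂ ≈ (-0.779, -0.553, -0.297); φ = arcsin(p_z) ≈ -17.30°, λ = atan2(p_y, p_x) ≈ -144.63°.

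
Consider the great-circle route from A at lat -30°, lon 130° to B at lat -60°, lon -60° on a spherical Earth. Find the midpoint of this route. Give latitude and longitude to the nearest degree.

Convert each endpoint to a unit vector on the sphere (x = cos φ cos λ, y = cos φ sin λ, z = sin φ).
The central angle between the endpoints is δ = arccos(p₁·p₂) ≈ 1.564 rad (89.6°).
Interpolate at f = 1/2 with slerp weights a = sin((1−f)δ)/sin δ ≈ 0.705, b = sin(fδ)/sin δ ≈ 0.705.
p = a·p₁ + b·p₂ ≈ (-0.216, 0.162, -0.963); φ = arcsin(p_z) ≈ -74.32°, λ = atan2(p_y, p_x) ≈ 143.08°.

≈ lat -74°, lon 143°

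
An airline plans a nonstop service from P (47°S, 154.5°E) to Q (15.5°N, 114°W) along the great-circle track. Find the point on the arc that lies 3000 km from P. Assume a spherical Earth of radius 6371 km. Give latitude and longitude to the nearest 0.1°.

Convert each endpoint to a unit vector on the sphere (x = cos φ cos λ, y = cos φ sin λ, z = sin φ).
The central angle between the endpoints is δ = arccos(p₁·p₂) ≈ 1.785 rad (102.3°). The total great-circle distance is δ·R ≈ 1.785 × 6371 ≈ 11373 km, so the target fraction is f = 3000/11373 ≈ 0.264.
Interpolate at f ≈ 0.264 with slerp weights a = sin((1−f)δ)/sin δ ≈ 0.990, b = sin(fδ)/sin δ ≈ 0.464.
p = a·p₁ + b·p₂ ≈ (-0.791, -0.118, -0.600); φ = arcsin(p_z) ≈ -36.86°, λ = atan2(p_y, p_x) ≈ -171.51°.

≈ (36.9°S, 171.5°W)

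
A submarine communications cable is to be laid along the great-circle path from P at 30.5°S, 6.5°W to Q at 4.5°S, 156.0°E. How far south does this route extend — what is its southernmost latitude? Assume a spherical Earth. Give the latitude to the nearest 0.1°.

≈ 65.7°S

The great circle lies in the plane with unit normal n̂ = (p₁ × p₂)/|p₁ × p₂|.
Here n̂_z ≈ +0.412; the vertex latitude is φ_max = arccos|n̂_z| ≈ 65.7°.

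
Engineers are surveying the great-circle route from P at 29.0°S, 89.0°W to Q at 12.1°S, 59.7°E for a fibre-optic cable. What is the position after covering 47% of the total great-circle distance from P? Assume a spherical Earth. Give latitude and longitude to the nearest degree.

Convert each endpoint to a unit vector on the sphere (x = cos φ cos λ, y = cos φ sin λ, z = sin φ).
The central angle between the endpoints is δ = arccos(p₁·p₂) ≈ 2.251 rad (129.0°).
Interpolate at f = 0.47 with slerp weights a = sin((1−f)δ)/sin δ ≈ 1.196, b = sin(fδ)/sin δ ≈ 1.121.
p = a·p₁ + b·p₂ ≈ (0.571, -0.099, -0.815); φ = arcsin(p_z) ≈ -54.56°, λ = atan2(p_y, p_x) ≈ -9.86°.

≈ 55°S, 10°W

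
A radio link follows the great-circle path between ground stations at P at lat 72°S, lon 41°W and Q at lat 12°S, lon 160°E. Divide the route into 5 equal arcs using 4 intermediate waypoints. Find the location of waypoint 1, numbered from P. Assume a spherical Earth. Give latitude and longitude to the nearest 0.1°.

Convert each endpoint to a unit vector on the sphere (x = cos φ cos λ, y = cos φ sin λ, z = sin φ).
The central angle between the endpoints is δ = arccos(p₁·p₂) ≈ 1.655 rad (94.8°).
Interpolate at f = 1/5 with slerp weights a = sin((1−f)δ)/sin δ ≈ 0.973, b = sin(fδ)/sin δ ≈ 0.326.
p = a·p₁ + b·p₂ ≈ (-0.073, -0.088, -0.993); φ = arcsin(p_z) ≈ -83.43°, λ = atan2(p_y, p_x) ≈ -129.57°.

≈ lat 83.4°S, lon 129.6°W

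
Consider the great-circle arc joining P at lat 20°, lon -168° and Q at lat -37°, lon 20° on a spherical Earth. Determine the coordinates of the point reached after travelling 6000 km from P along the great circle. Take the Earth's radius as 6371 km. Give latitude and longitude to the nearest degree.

≈ lat -31°, lon 173°

Convert each endpoint to a unit vector on the sphere (x = cos φ cos λ, y = cos φ sin λ, z = sin φ).
The central angle between the endpoints is δ = arccos(p₁·p₂) ≈ 2.821 rad (161.6°). The total great-circle distance is δ·R ≈ 2.821 × 6371 ≈ 17972 km, so the target fraction is f = 6000/17972 ≈ 0.334.
Interpolate at f ≈ 0.334 with slerp weights a = sin((1−f)δ)/sin δ ≈ 3.022, b = sin(fδ)/sin δ ≈ 2.565.
p = a·p₁ + b·p₂ ≈ (-0.853, 0.110, -0.510); φ = arcsin(p_z) ≈ -30.65°, λ = atan2(p_y, p_x) ≈ 172.65°.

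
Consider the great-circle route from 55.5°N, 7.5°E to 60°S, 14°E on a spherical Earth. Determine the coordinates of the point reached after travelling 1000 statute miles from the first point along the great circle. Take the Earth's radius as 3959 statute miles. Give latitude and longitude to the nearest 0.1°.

≈ 41.0°N, 8.7°E

The haversine formula gives a central angle δ ≈ 2.018 rad (115.6°) between the endpoints. The total great-circle distance is δ·R ≈ 2.018 × 3959 ≈ 7989 mi, so the target fraction is f = 1000/7989 ≈ 0.125.
Interpolate at f ≈ 0.125 with slerp weights a = sin((1−f)δ)/sin δ ≈ 1.088, b = sin(fδ)/sin δ ≈ 0.277.
p = a·p₁ + b·p₂ ≈ (0.745, 0.114, 0.657); φ = arcsin(p_z) ≈ 41.05°, λ = atan2(p_y, p_x) ≈ 8.69°.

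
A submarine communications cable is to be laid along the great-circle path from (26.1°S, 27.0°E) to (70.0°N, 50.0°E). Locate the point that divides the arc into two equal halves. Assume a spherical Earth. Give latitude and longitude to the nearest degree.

≈ (22°N, 33°E)

Convert each endpoint to a unit vector on the sphere (x = cos φ cos λ, y = cos φ sin λ, z = sin φ).
The central angle between the endpoints is δ = arccos(p₁·p₂) ≈ 1.702 rad (97.5°).
Interpolate at f = 1/2 with slerp weights a = sin((1−f)δ)/sin δ ≈ 0.758, b = sin(fδ)/sin δ ≈ 0.758.
p = a·p₁ + b·p₂ ≈ (0.774, 0.508, 0.379); φ = arcsin(p_z) ≈ 22.27°, λ = atan2(p_y, p_x) ≈ 33.29°.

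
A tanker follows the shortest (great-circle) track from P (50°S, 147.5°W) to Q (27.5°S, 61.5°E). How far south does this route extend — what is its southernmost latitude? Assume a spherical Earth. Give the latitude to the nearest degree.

≈ 74°S

The great circle lies in the plane with unit normal n̂ = (p₁ × p₂)/|p₁ × p₂|.
Here n̂_z ≈ -0.279; the vertex latitude is φ_max = arccos|n̂_z| ≈ 73.8°.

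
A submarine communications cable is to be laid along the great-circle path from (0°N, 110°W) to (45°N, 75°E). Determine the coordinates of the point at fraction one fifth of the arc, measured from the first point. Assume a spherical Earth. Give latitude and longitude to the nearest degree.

Convert each endpoint to a unit vector on the sphere (x = cos φ cos λ, y = cos φ sin λ, z = sin φ).
The central angle between the endpoints is δ = arccos(p₁·p₂) ≈ 2.352 rad (134.8°).
Interpolate at f = 1/5 with slerp weights a = sin((1−f)δ)/sin δ ≈ 1.341, b = sin(fδ)/sin δ ≈ 0.639.
p = a·p₁ + b·p₂ ≈ (-0.342, -0.824, 0.452); φ = arcsin(p_z) ≈ 26.85°, λ = atan2(p_y, p_x) ≈ -112.53°.

≈ (27°N, 113°W)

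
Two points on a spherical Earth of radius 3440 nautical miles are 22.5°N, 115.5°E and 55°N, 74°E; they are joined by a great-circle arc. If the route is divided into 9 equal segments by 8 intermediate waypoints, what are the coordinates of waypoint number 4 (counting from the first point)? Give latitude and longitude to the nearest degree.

≈ 39°N, 102°E

The haversine formula gives a central angle δ ≈ 0.781 rad (44.7°) between the endpoints.
Interpolate at f = 4/9 with slerp weights a = sin((1−f)δ)/sin δ ≈ 0.597, b = sin(fδ)/sin δ ≈ 0.483.
p = a·p₁ + b·p₂ ≈ (-0.161, 0.764, 0.624); φ = arcsin(p_z) ≈ 38.63°, λ = atan2(p_y, p_x) ≈ 101.90°.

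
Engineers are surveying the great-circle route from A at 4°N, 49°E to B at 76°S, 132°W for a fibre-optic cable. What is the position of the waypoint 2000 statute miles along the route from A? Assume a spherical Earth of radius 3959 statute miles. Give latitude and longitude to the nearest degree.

≈ 25°S, 49°E

From cos δ = sin φ₁ sin φ₂ + cos φ₁ cos φ₂ cos Δλ, the central angle is δ ≈ 1.885 rad (108.0°). The total great-circle distance is δ·R ≈ 1.885 × 3959 ≈ 7462 mi, so the target fraction is f = 2000/7462 ≈ 0.268.
Interpolate at f ≈ 0.268 with slerp weights a = sin((1−f)δ)/sin δ ≈ 1.032, b = sin(fδ)/sin δ ≈ 0.509.
p = a·p₁ + b·p₂ ≈ (0.593, 0.686, -0.422); φ = arcsin(p_z) ≈ -24.94°, λ = atan2(p_y, p_x) ≈ 49.14°.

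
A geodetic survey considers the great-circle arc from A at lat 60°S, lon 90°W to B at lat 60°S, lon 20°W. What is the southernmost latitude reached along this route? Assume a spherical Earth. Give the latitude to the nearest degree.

≈ 65°S

The great circle lies in the plane with unit normal n̂ = (p₁ × p₂)/|p₁ × p₂|.
Here n̂_z ≈ +0.428; the vertex latitude is φ_max = arccos|n̂_z| ≈ 64.7°.
Check via Clairaut: cos φ_max = |cos φ₁| · sin C = cos(60.0°)·sin(121.2°) ≈ 0.428, again giving ≈ 64.7°.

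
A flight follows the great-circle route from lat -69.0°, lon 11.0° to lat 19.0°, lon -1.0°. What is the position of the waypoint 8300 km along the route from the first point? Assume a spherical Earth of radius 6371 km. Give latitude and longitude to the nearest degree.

≈ lat 5°, lon 0°

Write both endpoints as unit vectors p₁, p₂ with components (cos φ cos λ, cos φ sin λ, sin φ).
The central angle between the endpoints is δ = arccos(p₁·p₂) ≈ 1.543 rad (88.4°). The total great-circle distance is δ·R ≈ 1.543 × 6371 ≈ 9832 km, so the target fraction is f = 8300/9832 ≈ 0.844.
Interpolate at f ≈ 0.844 with slerp weights a = sin((1−f)δ)/sin δ ≈ 0.238, b = sin(fδ)/sin δ ≈ 0.965.
p = a·p₁ + b·p₂ ≈ (0.996, 0.000, 0.092); φ = arcsin(p_z) ≈ 5.26°, λ = atan2(p_y, p_x) ≈ 0.02°.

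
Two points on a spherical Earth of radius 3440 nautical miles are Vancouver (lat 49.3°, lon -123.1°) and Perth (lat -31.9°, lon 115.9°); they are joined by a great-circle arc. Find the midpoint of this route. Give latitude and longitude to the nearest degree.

≈ lat 17°, lon 163°

The haversine formula gives a central angle δ ≈ 2.326 rad (133.3°) between the endpoints.
Interpolate at f = 1/2 with slerp weights a = sin((1−f)δ)/sin δ ≈ 1.261, b = sin(fδ)/sin δ ≈ 1.261.
p = a·p₁ + b·p₂ ≈ (-0.917, 0.274, 0.290); φ = arcsin(p_z) ≈ 16.84°, λ = atan2(p_y, p_x) ≈ 163.35°.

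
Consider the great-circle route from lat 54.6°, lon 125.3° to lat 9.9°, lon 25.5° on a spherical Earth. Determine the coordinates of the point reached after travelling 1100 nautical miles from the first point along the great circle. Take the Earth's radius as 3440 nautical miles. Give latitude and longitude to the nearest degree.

From cos δ = sin φ₁ sin φ₂ + cos φ₁ cos φ₂ cos Δλ, the central angle is δ ≈ 1.528 rad (87.5°). The total great-circle distance is δ·R ≈ 1.528 × 3440 ≈ 5256 nmi, so the target fraction is f = 1100/5256 ≈ 0.209.
Interpolate at f ≈ 0.209 with slerp weights a = sin((1−f)δ)/sin δ ≈ 0.936, b = sin(fδ)/sin δ ≈ 0.315.
p = a·p₁ + b·p₂ ≈ (-0.033, 0.576, 0.817); φ = arcsin(p_z) ≈ 54.77°, λ = atan2(p_y, p_x) ≈ 93.33°.

≈ lat 55°, lon 93°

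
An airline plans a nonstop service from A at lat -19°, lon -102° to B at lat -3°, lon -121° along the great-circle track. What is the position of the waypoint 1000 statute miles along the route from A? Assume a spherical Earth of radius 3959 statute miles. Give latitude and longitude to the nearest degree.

≈ lat -10°, lon -113°

Write both endpoints as unit vectors p₁, p₂ with components (cos φ cos λ, cos φ sin λ, sin φ).
The central angle between the endpoints is δ = arccos(p₁·p₂) ≈ 0.428 rad (24.5°). The total great-circle distance is δ·R ≈ 0.428 × 3959 ≈ 1694 mi, so the target fraction is f = 1000/1694 ≈ 0.590.
Interpolate at f ≈ 0.590 with slerp weights a = sin((1−f)δ)/sin δ ≈ 0.420, b = sin(fδ)/sin δ ≈ 0.602.
p = a·p₁ + b·p₂ ≈ (-0.392, -0.904, -0.168); φ = arcsin(p_z) ≈ -9.69°, λ = atan2(p_y, p_x) ≈ -113.46°.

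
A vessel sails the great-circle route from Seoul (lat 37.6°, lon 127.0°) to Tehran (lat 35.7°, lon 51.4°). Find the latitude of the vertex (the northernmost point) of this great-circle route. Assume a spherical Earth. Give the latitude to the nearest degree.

≈ 43°

The great circle lies in the plane with unit normal n̂ = (p₁ × p₂)/|p₁ × p₂|.
Here n̂_z ≈ -0.728; the vertex latitude is φ_max = arccos|n̂_z| ≈ 43.3°.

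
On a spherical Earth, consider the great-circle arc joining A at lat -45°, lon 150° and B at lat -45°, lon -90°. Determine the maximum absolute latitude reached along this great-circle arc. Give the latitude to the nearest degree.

The great circle lies in the plane with unit normal n̂ = (p₁ × p₂)/|p₁ × p₂|.
Here n̂_z ≈ +0.447; the vertex latitude is φ_max = arccos|n̂_z| ≈ 63.4°.
Check via Clairaut: cos φ_max = |cos φ₁| · sin C = cos(45.0°)·sin(140.8°) ≈ 0.447, again giving ≈ 63.4°.

≈ -63°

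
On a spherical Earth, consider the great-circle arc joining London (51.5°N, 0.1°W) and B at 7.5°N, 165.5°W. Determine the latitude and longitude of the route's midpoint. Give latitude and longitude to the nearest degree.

Convert each endpoint to a unit vector on the sphere (x = cos φ cos λ, y = cos φ sin λ, z = sin φ).
The central angle between the endpoints is δ = arccos(p₁·p₂) ≈ 2.089 rad (119.7°).
Interpolate at f = 1/2 with slerp weights a = sin((1−f)δ)/sin δ ≈ 0.995, b = sin(fδ)/sin δ ≈ 0.995.
p = a·p₁ + b·p₂ ≈ (-0.336, -0.248, 0.909); φ = arcsin(p_z) ≈ 65.33°, λ = atan2(p_y, p_x) ≈ -143.53°.

≈ 65°N, 144°W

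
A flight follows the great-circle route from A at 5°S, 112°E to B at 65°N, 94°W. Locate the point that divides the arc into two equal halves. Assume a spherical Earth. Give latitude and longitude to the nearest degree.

≈ 52°N, 129°E

The haversine formula gives a central angle δ ≈ 2.046 rad (117.2°) between the endpoints.
Interpolate at f = 1/2 with slerp weights a = sin((1−f)δ)/sin δ ≈ 0.960, b = sin(fδ)/sin δ ≈ 0.960.
p = a·p₁ + b·p₂ ≈ (-0.387, 0.482, 0.786); φ = arcsin(p_z) ≈ 51.84°, λ = atan2(p_y, p_x) ≈ 128.73°.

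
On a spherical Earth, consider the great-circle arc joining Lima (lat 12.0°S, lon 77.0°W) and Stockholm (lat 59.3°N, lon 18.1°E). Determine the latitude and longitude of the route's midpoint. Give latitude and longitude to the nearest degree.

≈ lat 32°N, lon 48°W

From cos δ = sin φ₁ sin φ₂ + cos φ₁ cos φ₂ cos Δλ, the central angle is δ ≈ 1.796 rad (102.9°).
Interpolate at f = 1/2 with slerp weights a = sin((1−f)δ)/sin δ ≈ 0.802, b = sin(fδ)/sin δ ≈ 0.802.
p = a·p₁ + b·p₂ ≈ (0.566, -0.637, 0.523); φ = arcsin(p_z) ≈ 31.54°, λ = atan2(p_y, p_x) ≈ -48.40°.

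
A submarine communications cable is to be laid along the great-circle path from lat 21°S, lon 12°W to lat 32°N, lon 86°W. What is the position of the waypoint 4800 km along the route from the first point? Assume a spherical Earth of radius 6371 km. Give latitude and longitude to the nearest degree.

Convert each endpoint to a unit vector on the sphere (x = cos φ cos λ, y = cos φ sin λ, z = sin φ).
The central angle between the endpoints is δ = arccos(p₁·p₂) ≈ 1.542 rad (88.4°). The total great-circle distance is δ·R ≈ 1.542 × 6371 ≈ 9827 km, so the target fraction is f = 4800/9827 ≈ 0.488.
Interpolate at f ≈ 0.488 with slerp weights a = sin((1−f)δ)/sin δ ≈ 0.710, b = sin(fδ)/sin δ ≈ 0.684.
p = a·p₁ + b·p₂ ≈ (0.689, -0.717, 0.108); φ = arcsin(p_z) ≈ 6.21°, λ = atan2(p_y, p_x) ≈ -46.14°.

≈ lat 6°N, lon 46°W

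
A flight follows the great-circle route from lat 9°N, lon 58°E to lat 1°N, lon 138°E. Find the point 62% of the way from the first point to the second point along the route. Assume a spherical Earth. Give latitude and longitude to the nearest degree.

≈ lat 5°N, lon 108°E

From cos δ = sin φ₁ sin φ₂ + cos φ₁ cos φ₂ cos Δλ, the central angle is δ ≈ 1.396 rad (80.0°).
Interpolate at f = 0.62 with slerp weights a = sin((1−f)δ)/sin δ ≈ 0.514, b = sin(fδ)/sin δ ≈ 0.773.
p = a·p₁ + b·p₂ ≈ (-0.306, 0.948, 0.094); φ = arcsin(p_z) ≈ 5.39°, λ = atan2(p_y, p_x) ≈ 107.88°.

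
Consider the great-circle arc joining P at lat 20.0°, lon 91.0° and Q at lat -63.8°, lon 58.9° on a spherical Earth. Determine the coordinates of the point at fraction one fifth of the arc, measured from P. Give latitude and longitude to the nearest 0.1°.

From cos δ = sin φ₁ sin φ₂ + cos φ₁ cos φ₂ cos Δλ, the central angle is δ ≈ 1.526 rad (87.4°).
Interpolate at f = 1/5 with slerp weights a = sin((1−f)δ)/sin δ ≈ 0.940, b = sin(fδ)/sin δ ≈ 0.301.
p = a·p₁ + b·p₂ ≈ (0.053, 0.997, 0.052); φ = arcsin(p_z) ≈ 2.96°, λ = atan2(p_y, p_x) ≈ 86.95°.

≈ lat 3.0°, lon 86.9°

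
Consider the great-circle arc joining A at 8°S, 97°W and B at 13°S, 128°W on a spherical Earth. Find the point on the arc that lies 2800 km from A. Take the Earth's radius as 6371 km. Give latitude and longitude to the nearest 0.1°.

Write both endpoints as unit vectors p₁, p₂ with components (cos φ cos λ, cos φ sin λ, sin φ).
The central angle between the endpoints is δ = arccos(p₁·p₂) ≈ 0.539 rad (30.9°). The total great-circle distance is δ·R ≈ 0.539 × 6371 ≈ 3432 km, so the target fraction is f = 2800/3432 ≈ 0.816.
Interpolate at f ≈ 0.816 with slerp weights a = sin((1−f)δ)/sin δ ≈ 0.193, b = sin(fδ)/sin δ ≈ 0.829.
p = a·p₁ + b·p₂ ≈ (-0.521, -0.827, -0.213); φ = arcsin(p_z) ≈ -12.32°, λ = atan2(p_y, p_x) ≈ -122.22°.

≈ 12.3°S, 122.2°W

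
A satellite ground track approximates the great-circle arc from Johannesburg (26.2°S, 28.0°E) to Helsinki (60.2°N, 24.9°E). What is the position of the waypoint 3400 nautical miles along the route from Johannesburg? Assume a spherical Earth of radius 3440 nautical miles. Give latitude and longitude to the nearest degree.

Write both endpoints as unit vectors p₁, p₂ with components (cos φ cos λ, cos φ sin λ, sin φ).
The central angle between the endpoints is δ = arccos(p₁·p₂) ≈ 1.509 rad (86.4°). The total great-circle distance is δ·R ≈ 1.509 × 3440 ≈ 5190 nmi, so the target fraction is f = 3400/5190 ≈ 0.655.
Interpolate at f ≈ 0.655 with slerp weights a = sin((1−f)δ)/sin δ ≈ 0.498, b = sin(fδ)/sin δ ≈ 0.837.
p = a·p₁ + b·p₂ ≈ (0.772, 0.385, 0.506); φ = arcsin(p_z) ≈ 30.41°, λ = atan2(p_y, p_x) ≈ 26.51°.

≈ 30°N, 27°E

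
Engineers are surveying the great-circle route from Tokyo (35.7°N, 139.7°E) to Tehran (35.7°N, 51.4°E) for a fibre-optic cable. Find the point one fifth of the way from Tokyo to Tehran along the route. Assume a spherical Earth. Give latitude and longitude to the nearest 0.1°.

The haversine formula gives a central angle δ ≈ 1.202 rad (68.9°) between the endpoints.
Interpolate at f = 1/5 with slerp weights a = sin((1−f)δ)/sin δ ≈ 0.879, b = sin(fδ)/sin δ ≈ 0.255.
p = a·p₁ + b·p₂ ≈ (-0.415, 0.624, 0.662); φ = arcsin(p_z) ≈ 41.46°, λ = atan2(p_y, p_x) ≈ 123.65°.

≈ (41.5°N, 123.6°E)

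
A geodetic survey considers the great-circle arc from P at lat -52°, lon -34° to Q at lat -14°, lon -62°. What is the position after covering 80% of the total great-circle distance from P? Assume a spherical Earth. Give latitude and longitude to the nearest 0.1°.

The haversine formula gives a central angle δ ≈ 0.770 rad (44.1°) between the endpoints.
Interpolate at f = 0.80 with slerp weights a = sin((1−f)δ)/sin δ ≈ 0.220, b = sin(fδ)/sin δ ≈ 0.830.
p = a·p₁ + b·p₂ ≈ (0.491, -0.787, -0.374); φ = arcsin(p_z) ≈ -21.99°, λ = atan2(p_y, p_x) ≈ -58.06°.

≈ lat -22.0°, lon -58.1°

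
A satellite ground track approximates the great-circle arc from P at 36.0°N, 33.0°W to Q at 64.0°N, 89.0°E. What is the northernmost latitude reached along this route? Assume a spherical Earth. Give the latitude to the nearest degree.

≈ 71°N

The great circle lies in the plane with unit normal n̂ = (p₁ × p₂)/|p₁ × p₂|.
Here n̂_z ≈ +0.320; the vertex latitude is φ_max = arccos|n̂_z| ≈ 71.3°.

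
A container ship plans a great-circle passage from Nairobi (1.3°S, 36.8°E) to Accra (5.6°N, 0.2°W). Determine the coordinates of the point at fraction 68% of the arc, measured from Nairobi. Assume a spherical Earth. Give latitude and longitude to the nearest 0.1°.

≈ 3.5°N, 11.7°E

Write both endpoints as unit vectors p₁, p₂ with components (cos φ cos λ, cos φ sin λ, sin φ).
The central angle between the endpoints is δ = arccos(p₁·p₂) ≈ 0.656 rad (37.6°).
Interpolate at f = 0.68 with slerp weights a = sin((1−f)δ)/sin δ ≈ 0.342, b = sin(fδ)/sin δ ≈ 0.707.
p = a·p₁ + b·p₂ ≈ (0.977, 0.202, 0.061); φ = arcsin(p_z) ≈ 3.51°, λ = atan2(p_y, p_x) ≈ 11.68°.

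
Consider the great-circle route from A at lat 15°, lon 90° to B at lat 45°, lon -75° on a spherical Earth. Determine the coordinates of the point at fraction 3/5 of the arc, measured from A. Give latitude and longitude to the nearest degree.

≈ lat 78°, lon 21°

Write both endpoints as unit vectors p₁, p₂ with components (cos φ cos λ, cos φ sin λ, sin φ).
The central angle between the endpoints is δ = arccos(p₁·p₂) ≈ 2.068 rad (118.5°).
Interpolate at f = 3/5 with slerp weights a = sin((1−f)δ)/sin δ ≈ 0.837, b = sin(fδ)/sin δ ≈ 1.076.
p = a·p₁ + b·p₂ ≈ (0.197, 0.074, 0.978); φ = arcsin(p_z) ≈ 77.86°, λ = atan2(p_y, p_x) ≈ 20.51°.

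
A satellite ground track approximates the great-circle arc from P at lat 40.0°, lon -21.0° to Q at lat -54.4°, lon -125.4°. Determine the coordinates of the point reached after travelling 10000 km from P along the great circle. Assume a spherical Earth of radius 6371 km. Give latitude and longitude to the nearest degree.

≈ lat -32°, lon -80°

Convert each endpoint to a unit vector on the sphere (x = cos φ cos λ, y = cos φ sin λ, z = sin φ).
The central angle between the endpoints is δ = arccos(p₁·p₂) ≈ 2.257 rad (129.3°). The total great-circle distance is δ·R ≈ 2.257 × 6371 ≈ 14379 km, so the target fraction is f = 10000/14379 ≈ 0.695.
Interpolate at f ≈ 0.695 with slerp weights a = sin((1−f)δ)/sin δ ≈ 0.820, b = sin(fδ)/sin δ ≈ 1.292.
p = a·p₁ + b·p₂ ≈ (0.151, -0.838, -0.524); φ = arcsin(p_z) ≈ -31.59°, λ = atan2(p_y, p_x) ≈ -79.82°.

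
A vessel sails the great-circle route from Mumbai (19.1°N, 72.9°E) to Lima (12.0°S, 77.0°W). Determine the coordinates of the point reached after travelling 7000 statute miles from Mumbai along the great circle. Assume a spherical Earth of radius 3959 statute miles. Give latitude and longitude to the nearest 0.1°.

≈ (4.9°N, 30.9°W)

Convert each endpoint to a unit vector on the sphere (x = cos φ cos λ, y = cos φ sin λ, z = sin φ).
The central angle between the endpoints is δ = arccos(p₁·p₂) ≈ 2.621 rad (150.2°). The total great-circle distance is δ·R ≈ 2.621 × 3959 ≈ 10378 mi, so the target fraction is f = 7000/10378 ≈ 0.675.
Interpolate at f ≈ 0.675 with slerp weights a = sin((1−f)δ)/sin δ ≈ 1.516, b = sin(fδ)/sin δ ≈ 1.973.
p = a·p₁ + b·p₂ ≈ (0.855, -0.511, 0.086); φ = arcsin(p_z) ≈ 4.92°, λ = atan2(p_y, p_x) ≈ -30.87°.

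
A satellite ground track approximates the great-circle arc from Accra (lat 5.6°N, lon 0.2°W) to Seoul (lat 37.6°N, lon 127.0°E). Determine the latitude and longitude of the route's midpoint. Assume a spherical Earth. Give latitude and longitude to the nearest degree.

≈ lat 41°N, lon 51°E

From cos δ = sin φ₁ sin φ₂ + cos φ₁ cos φ₂ cos Δλ, the central angle is δ ≈ 2.001 rad (114.7°).
Interpolate at f = 1/2 with slerp weights a = sin((1−f)δ)/sin δ ≈ 0.926, b = sin(fδ)/sin δ ≈ 0.926.
p = a·p₁ + b·p₂ ≈ (0.480, 0.583, 0.656); φ = arcsin(p_z) ≈ 40.96°, λ = atan2(p_y, p_x) ≈ 50.52°.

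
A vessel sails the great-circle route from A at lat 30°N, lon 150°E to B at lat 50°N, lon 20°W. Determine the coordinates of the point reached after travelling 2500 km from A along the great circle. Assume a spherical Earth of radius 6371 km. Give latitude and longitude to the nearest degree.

Convert each endpoint to a unit vector on the sphere (x = cos φ cos λ, y = cos φ sin λ, z = sin φ).
The central angle between the endpoints is δ = arccos(p₁·p₂) ≈ 1.737 rad (99.5°). The total great-circle distance is δ·R ≈ 1.737 × 6371 ≈ 11065 km, so the target fraction is f = 2500/11065 ≈ 0.226.
Interpolate at f ≈ 0.226 with slerp weights a = sin((1−f)δ)/sin δ ≈ 0.988, b = sin(fδ)/sin δ ≈ 0.388.
p = a·p₁ + b·p₂ ≈ (-0.507, 0.343, 0.791); φ = arcsin(p_z) ≈ 52.28°, λ = atan2(p_y, p_x) ≈ 145.94°.

≈ lat 52°N, lon 146°E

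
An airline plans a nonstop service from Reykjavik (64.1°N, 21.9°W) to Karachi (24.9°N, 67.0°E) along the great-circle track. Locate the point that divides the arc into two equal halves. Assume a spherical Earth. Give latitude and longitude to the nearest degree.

≈ 52°N, 41°E

The haversine formula gives a central angle δ ≈ 1.174 rad (67.3°) between the endpoints.
Interpolate at f = 1/2 with slerp weights a = sin((1−f)δ)/sin δ ≈ 0.601, b = sin(fδ)/sin δ ≈ 0.601.
p = a·p₁ + b·p₂ ≈ (0.456, 0.404, 0.793); φ = arcsin(p_z) ≈ 52.47°, λ = atan2(p_y, p_x) ≈ 41.50°.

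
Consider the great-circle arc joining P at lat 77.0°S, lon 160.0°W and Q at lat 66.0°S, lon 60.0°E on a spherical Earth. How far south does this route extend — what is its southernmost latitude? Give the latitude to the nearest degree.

The great circle lies in the plane with unit normal n̂ = (p₁ × p₂)/|p₁ × p₂|.
Here n̂_z ≈ -0.103; the vertex latitude is φ_max = arccos|n̂_z| ≈ 84.1°.
Check via Clairaut: cos φ_max = |cos φ₁| · sin C = cos(77.0°)·sin(152.8°) ≈ 0.103, again giving ≈ 84.1°.

≈ 84°S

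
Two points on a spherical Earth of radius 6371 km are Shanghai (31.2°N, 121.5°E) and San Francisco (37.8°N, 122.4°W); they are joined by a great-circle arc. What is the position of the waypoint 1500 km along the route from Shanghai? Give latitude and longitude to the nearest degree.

Write both endpoints as unit vectors p₁, p₂ with components (cos φ cos λ, cos φ sin λ, sin φ).
The central angle between the endpoints is δ = arccos(p₁·p₂) ≈ 1.551 rad (88.8°). The total great-circle distance is δ·R ≈ 1.551 × 6371 ≈ 9879 km, so the target fraction is f = 1500/9879 ≈ 0.152.
Interpolate at f ≈ 0.152 with slerp weights a = sin((1−f)δ)/sin δ ≈ 0.968, b = sin(fδ)/sin δ ≈ 0.233.
p = a·p₁ + b·p₂ ≈ (-0.531, 0.550, 0.644); φ = arcsin(p_z) ≈ 40.11°, λ = atan2(p_y, p_x) ≈ 134.00°.

≈ 40°N, 134°E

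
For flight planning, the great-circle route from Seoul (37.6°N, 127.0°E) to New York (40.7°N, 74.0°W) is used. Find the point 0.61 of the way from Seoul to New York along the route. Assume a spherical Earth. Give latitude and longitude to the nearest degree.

Convert each endpoint to a unit vector on the sphere (x = cos φ cos λ, y = cos φ sin λ, z = sin φ).
The central angle between the endpoints is δ = arccos(p₁·p₂) ≈ 1.734 rad (99.4°).
Interpolate at f = 0.61 with slerp weights a = sin((1−f)δ)/sin δ ≈ 0.634, b = sin(fδ)/sin δ ≈ 0.883.
p = a·p₁ + b·p₂ ≈ (-0.118, -0.242, 0.963); φ = arcsin(p_z) ≈ 74.37°, λ = atan2(p_y, p_x) ≈ -115.97°.

≈ 74°N, 116°W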